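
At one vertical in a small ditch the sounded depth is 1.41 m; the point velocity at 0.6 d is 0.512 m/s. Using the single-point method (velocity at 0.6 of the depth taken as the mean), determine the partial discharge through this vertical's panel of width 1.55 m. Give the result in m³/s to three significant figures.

1.12 m³/s

v̄ = v₀.₆ = 0.512 m/s
q = v̄ × d × w = 0.5120 × 1.41 × 1.55 = 1.119 m³/s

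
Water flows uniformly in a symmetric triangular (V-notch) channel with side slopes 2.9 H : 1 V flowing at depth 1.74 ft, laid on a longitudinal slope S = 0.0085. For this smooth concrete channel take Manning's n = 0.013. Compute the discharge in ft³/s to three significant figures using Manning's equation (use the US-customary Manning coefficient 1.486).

81.2 ft³/s

A = z·y² = 2.9×1.74² = 8.780 ft²
P = 2y√(1+z²) = 2×1.74×√(1+2.9²) = 10.68 ft
R = A/P = 8.780/10.68 = 0.8225 ft
Q = (1.486/n)·A·R^(2/3)·S^(1/2) = (1.486/0.013) × 8.780 × 0.8225^(2/3) × 0.0085^(1/2) = 81.23 ft³/s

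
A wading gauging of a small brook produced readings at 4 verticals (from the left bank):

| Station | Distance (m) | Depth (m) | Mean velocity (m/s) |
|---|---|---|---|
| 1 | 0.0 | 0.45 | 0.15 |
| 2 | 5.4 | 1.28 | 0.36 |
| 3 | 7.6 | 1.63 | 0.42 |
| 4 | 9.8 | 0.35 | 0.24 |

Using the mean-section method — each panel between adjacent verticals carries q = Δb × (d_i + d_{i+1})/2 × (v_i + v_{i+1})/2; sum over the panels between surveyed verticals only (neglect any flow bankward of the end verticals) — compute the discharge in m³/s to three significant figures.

3.16 m³/s

Panel 1-2: Δb = 5.4 m, d̄ = (0.45+1.28)/2 = 0.865, v̄ = (0.15+0.36)/2 = 0.255 → q = 5.4×0.865×0.255 = 1.191 m³/s
Panel 2-3: Δb = 2.2 m, d̄ = (1.28+1.63)/2 = 1.455, v̄ = (0.36+0.42)/2 = 0.39 → q = 2.2×1.455×0.39 = 1.248 m³/s
Panel 3-4: Δb = 2.2 m, d̄ = (1.63+0.35)/2 = 0.99, v̄ = (0.42+0.24)/2 = 0.33 → q = 2.2×0.99×0.33 = 0.7187 m³/s
Q = Σ q = 3.158 m³/s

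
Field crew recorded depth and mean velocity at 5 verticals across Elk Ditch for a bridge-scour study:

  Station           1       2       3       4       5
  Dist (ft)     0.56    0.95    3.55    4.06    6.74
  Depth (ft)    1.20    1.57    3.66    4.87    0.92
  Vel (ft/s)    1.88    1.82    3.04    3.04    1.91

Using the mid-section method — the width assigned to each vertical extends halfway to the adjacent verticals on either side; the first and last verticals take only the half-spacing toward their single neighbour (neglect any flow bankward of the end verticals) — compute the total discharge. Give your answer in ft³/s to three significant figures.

w_1 = (0.95 − 0.56)/2 = 0.195 ft; q_1 = 1.88 × 1.20 × 0.195 = 0.4399 ft³/s
w_2 = (3.55 − 0.56)/2 = 1.495 ft; q_2 = 1.82 × 1.57 × 1.495 = 4.272 ft³/s
w_3 = (4.06 − 0.95)/2 = 1.555 ft; q_3 = 3.04 × 3.66 × 1.555 = 17.30 ft³/s
w_4 = (6.74 − 3.55)/2 = 1.595 ft; q_4 = 3.04 × 4.87 × 1.595 = 23.61 ft³/s
w_5 = (6.74 − 4.06)/2 = 1.34 ft; q_5 = 1.91 × 0.92 × 1.34 = 2.355 ft³/s
Q = Σ qᵢ = 47.98 ft³/s

48.0 ft³/s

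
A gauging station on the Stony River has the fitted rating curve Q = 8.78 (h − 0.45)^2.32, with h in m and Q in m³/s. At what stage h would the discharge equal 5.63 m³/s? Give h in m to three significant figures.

1.28 m

h − h₀ = (Q/C)^(1/b) = (5.63/8.78)^(1/2.32) = 0.8257 m
h = 0.45 + 0.8257 = 1.276 m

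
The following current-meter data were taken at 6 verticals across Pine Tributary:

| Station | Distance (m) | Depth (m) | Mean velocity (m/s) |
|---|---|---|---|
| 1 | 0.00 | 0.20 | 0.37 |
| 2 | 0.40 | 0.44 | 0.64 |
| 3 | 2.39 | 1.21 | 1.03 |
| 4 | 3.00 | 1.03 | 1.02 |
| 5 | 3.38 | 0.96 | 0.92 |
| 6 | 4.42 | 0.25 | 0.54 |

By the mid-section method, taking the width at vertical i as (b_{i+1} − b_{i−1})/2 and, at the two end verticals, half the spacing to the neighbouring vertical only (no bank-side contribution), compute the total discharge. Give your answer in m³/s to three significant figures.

w_1 = (0.40 − 0.00)/2 = 0.2 m; q_1 = 0.37 × 0.20 × 0.2 = 0.01480 m³/s
w_2 = (2.39 − 0.00)/2 = 1.195 m; q_2 = 0.64 × 0.44 × 1.195 = 0.3365 m³/s
w_3 = (3.00 − 0.40)/2 = 1.3 m; q_3 = 1.03 × 1.21 × 1.3 = 1.620 m³/s
w_4 = (3.38 − 2.39)/2 = 0.495 m; q_4 = 1.02 × 1.03 × 0.495 = 0.5200 m³/s
w_5 = (4.42 − 3.00)/2 = 0.71 m; q_5 = 0.92 × 0.96 × 0.71 = 0.6271 m³/s
w_6 = (4.42 − 3.38)/2 = 0.52 m; q_6 = 0.54 × 0.25 × 0.52 = 0.07020 m³/s
Q = Σ qᵢ = 3.189 m³/s

3.19 m³/s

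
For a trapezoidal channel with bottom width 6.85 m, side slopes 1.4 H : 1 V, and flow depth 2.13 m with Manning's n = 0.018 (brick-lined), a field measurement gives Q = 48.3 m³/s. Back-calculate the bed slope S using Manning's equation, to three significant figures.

0.00102

A = (b + z·y)·y = (6.85 + 1.4×2.13)×2.13 = 20.94 m²
P = b + 2y√(1+z²) = 6.85 + 2×2.13×√(1+1.4²) = 14.18 m
R = A/P = 20.94/14.18 = 1.477 m
S = (Q·n / (1·A·R^(2/3)))² = (48.3×0.018 / (1×20.94×1.297))² = 0.001025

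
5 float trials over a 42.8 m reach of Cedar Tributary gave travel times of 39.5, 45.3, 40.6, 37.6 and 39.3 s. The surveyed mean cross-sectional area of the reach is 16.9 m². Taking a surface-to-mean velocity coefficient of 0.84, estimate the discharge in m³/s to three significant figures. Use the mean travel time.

t̄ = (39.5 + 45.3 + 40.6 + 37.6 + 39.3) / 5 = 40.46 s
v_surface = L / t̄ = 42.8 / 40.46 = 1.058 m/s
v_mean = 0.84 × 1.058 = 0.8886 m/s
Q = A × v_mean = 16.9 × 0.8886 = 15.02 m³/s

15.0 m³/s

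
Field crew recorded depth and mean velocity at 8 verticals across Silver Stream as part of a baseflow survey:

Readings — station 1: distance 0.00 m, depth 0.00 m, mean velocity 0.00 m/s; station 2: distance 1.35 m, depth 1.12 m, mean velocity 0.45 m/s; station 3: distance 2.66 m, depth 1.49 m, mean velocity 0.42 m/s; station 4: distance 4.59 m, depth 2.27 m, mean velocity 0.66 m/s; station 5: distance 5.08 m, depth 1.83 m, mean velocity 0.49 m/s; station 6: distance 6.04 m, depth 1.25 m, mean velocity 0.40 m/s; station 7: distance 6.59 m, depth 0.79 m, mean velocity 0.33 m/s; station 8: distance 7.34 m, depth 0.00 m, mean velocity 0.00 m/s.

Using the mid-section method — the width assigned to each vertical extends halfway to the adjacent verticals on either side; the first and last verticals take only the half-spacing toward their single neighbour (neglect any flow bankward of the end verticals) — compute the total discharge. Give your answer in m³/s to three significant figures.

4.69 m³/s

w_2 = (2.66 − 0.00)/2 = 1.33 m; q_2 = 0.45 × 1.12 × 1.33 = 0.6703 m³/s
w_3 = (4.59 − 1.35)/2 = 1.62 m; q_3 = 0.42 × 1.49 × 1.62 = 1.014 m³/s
w_4 = (5.08 − 2.66)/2 = 1.21 m; q_4 = 0.66 × 2.27 × 1.21 = 1.813 m³/s
w_5 = (6.04 − 4.59)/2 = 0.725 m; q_5 = 0.49 × 1.83 × 0.725 = 0.6501 m³/s
w_6 = (6.59 − 5.08)/2 = 0.755 m; q_6 = 0.40 × 1.25 × 0.755 = 0.3775 m³/s
w_7 = (7.34 − 6.04)/2 = 0.65 m; q_7 = 0.33 × 0.79 × 0.65 = 0.1695 m³/s
Stations 1, 8 contribute zero (depth or velocity is 0).
Q = Σ qᵢ = 4.694 m³/s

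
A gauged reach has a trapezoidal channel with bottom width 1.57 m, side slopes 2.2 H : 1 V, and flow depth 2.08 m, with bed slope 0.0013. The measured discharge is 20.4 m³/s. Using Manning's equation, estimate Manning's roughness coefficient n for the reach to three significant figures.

0.0241

A = (b + z·y)·y = (1.57 + 2.2×2.08)×2.08 = 12.78 m²
P = b + 2y√(1+z²) = 1.57 + 2×2.08×√(1+2.2²) = 11.62 m
R = A/P = 12.78/11.62 = 1.100 m
n = (1/Q)·A·R^(2/3)·S^(1/2) = (1/20.4) × 12.78 × 1.066 × 0.03606 = 0.02407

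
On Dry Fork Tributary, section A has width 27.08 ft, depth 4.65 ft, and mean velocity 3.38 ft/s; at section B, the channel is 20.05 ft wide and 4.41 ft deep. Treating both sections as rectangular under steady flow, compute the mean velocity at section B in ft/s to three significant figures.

4.81 ft/s

Q = A₁V₁ = (27.08×4.65) × 3.38 = 425.6 ft³/s
A₂ = 20.05 × 4.41 = 88.42 ft²
V₂ = Q/A₂ = 425.6/88.42 = 4.814 ft/s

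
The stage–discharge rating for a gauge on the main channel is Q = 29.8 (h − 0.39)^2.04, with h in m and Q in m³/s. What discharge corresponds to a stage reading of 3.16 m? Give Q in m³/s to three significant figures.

238 m³/s

Q = 29.8 × (3.16 − 0.39)^2.04 = 29.8 × 2.77^2.04 = 238.2 m³/s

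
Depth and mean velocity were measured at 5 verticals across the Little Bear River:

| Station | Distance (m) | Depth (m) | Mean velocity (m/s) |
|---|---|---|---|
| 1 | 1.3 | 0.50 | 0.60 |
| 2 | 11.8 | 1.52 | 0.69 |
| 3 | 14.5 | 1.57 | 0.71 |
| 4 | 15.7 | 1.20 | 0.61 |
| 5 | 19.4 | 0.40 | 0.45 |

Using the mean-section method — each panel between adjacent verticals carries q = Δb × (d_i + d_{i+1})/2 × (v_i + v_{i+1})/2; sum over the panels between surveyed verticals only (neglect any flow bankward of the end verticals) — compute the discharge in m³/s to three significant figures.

12.4 m³/s

Panel 1-2: Δb = 10.5 m, d̄ = (0.50+1.52)/2 = 1.01, v̄ = (0.60+0.69)/2 = 0.645 → q = 10.5×1.01×0.645 = 6.840 m³/s
Panel 2-3: Δb = 2.7 m, d̄ = (1.52+1.57)/2 = 1.545, v̄ = (0.69+0.71)/2 = 0.7 → q = 2.7×1.545×0.7 = 2.920 m³/s
Panel 3-4: Δb = 1.2 m, d̄ = (1.57+1.20)/2 = 1.385, v̄ = (0.71+0.61)/2 = 0.66 → q = 1.2×1.385×0.66 = 1.097 m³/s
Panel 4-5: Δb = 3.7 m, d̄ = (1.20+0.40)/2 = 0.8, v̄ = (0.61+0.45)/2 = 0.53 → q = 3.7×0.8×0.53 = 1.569 m³/s
Q = Σ q = 12.43 m³/s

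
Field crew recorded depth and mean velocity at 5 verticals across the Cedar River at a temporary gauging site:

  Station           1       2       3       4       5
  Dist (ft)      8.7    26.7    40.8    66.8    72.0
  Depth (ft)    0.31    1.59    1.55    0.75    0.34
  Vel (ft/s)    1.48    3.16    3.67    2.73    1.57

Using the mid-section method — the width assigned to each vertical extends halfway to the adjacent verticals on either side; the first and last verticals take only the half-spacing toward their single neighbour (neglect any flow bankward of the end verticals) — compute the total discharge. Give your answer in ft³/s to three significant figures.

w_1 = (26.7 − 8.7)/2 = 9 ft; q_1 = 1.48 × 0.31 × 9 = 4.129 ft³/s
w_2 = (40.8 − 8.7)/2 = 16.05 ft; q_2 = 3.16 × 1.59 × 16.05 = 80.64 ft³/s
w_3 = (66.8 − 26.7)/2 = 20.05 ft; q_3 = 3.67 × 1.55 × 20.05 = 114.1 ft³/s
w_4 = (72.0 − 40.8)/2 = 15.6 ft; q_4 = 2.73 × 0.75 × 15.6 = 31.94 ft³/s
w_5 = (72.0 − 66.8)/2 = 2.6 ft; q_5 = 1.57 × 0.34 × 2.6 = 1.388 ft³/s
Q = Σ qᵢ = 232.2 ft³/s

232 ft³/s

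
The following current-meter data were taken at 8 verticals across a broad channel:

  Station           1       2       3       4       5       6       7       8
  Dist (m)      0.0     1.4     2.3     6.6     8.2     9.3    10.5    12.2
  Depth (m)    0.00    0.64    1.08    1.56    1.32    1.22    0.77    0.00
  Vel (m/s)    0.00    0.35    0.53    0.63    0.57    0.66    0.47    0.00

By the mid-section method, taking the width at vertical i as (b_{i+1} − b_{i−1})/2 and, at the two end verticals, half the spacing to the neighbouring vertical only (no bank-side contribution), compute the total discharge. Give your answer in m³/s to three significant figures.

w_2 = (2.3 − 0.0)/2 = 1.15 m; q_2 = 0.35 × 0.64 × 1.15 = 0.2576 m³/s
w_3 = (6.6 − 1.4)/2 = 2.6 m; q_3 = 0.53 × 1.08 × 2.6 = 1.488 m³/s
w_4 = (8.2 − 2.3)/2 = 2.95 m; q_4 = 0.63 × 1.56 × 2.95 = 2.899 m³/s
w_5 = (9.3 − 6.6)/2 = 1.35 m; q_5 = 0.57 × 1.32 × 1.35 = 1.016 m³/s
w_6 = (10.5 − 8.2)/2 = 1.15 m; q_6 = 0.66 × 1.22 × 1.15 = 0.9260 m³/s
w_7 = (12.2 − 9.3)/2 = 1.45 m; q_7 = 0.47 × 0.77 × 1.45 = 0.5248 m³/s
Stations 1, 8 contribute zero (depth or velocity is 0).
Q = Σ qᵢ = 7.112 m³/s

7.11 m³/s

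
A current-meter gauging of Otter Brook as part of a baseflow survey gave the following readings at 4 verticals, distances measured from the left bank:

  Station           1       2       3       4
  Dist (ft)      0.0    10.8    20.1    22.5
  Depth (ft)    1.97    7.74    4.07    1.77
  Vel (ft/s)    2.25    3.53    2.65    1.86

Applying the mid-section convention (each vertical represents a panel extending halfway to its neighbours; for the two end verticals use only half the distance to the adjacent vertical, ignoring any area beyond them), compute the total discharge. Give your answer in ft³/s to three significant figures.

366 ft³/s

w_1 = (10.8 − 0.0)/2 = 5.4 ft; q_1 = 2.25 × 1.97 × 5.4 = 23.94 ft³/s
w_2 = (20.1 − 0.0)/2 = 10.05 ft; q_2 = 3.53 × 7.74 × 10.05 = 274.6 ft³/s
w_3 = (22.5 − 10.8)/2 = 5.85 ft; q_3 = 2.65 × 4.07 × 5.85 = 63.10 ft³/s
w_4 = (22.5 − 20.1)/2 = 1.2 ft; q_4 = 1.86 × 1.77 × 1.2 = 3.951 ft³/s
Q = Σ qᵢ = 365.6 ft³/s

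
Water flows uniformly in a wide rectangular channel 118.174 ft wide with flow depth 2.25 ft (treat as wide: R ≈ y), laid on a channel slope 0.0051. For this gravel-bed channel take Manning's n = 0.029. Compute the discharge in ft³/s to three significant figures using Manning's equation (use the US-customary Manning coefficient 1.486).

A = b·y = 118.174 × 2.25 = 265.9 ft²
Wide channel: R ≈ y = 2.25 ft
Q = (1.486/n)·A·R^(2/3)·S^(1/2) = (1.486/0.029) × 265.9 × 2.250^(2/3) × 0.0051^(1/2) = 1671 ft³/s

1670 ft³/s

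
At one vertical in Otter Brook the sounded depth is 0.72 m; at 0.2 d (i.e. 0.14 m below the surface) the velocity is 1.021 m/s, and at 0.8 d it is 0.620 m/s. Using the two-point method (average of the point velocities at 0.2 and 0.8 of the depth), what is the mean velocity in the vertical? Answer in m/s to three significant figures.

v̄ = (1.021 + 0.620) / 2 = 0.8205 m/s

0.821 m/s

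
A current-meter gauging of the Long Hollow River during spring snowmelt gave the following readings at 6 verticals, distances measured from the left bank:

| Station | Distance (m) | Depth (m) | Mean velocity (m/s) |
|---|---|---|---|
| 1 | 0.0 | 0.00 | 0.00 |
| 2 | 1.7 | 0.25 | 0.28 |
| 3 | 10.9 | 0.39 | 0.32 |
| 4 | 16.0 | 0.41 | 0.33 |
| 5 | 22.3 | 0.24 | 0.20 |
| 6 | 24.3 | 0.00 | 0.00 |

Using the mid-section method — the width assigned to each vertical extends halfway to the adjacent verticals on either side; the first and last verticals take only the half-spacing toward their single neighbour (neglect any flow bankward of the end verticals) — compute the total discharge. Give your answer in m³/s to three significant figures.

w_2 = (10.9 − 0.0)/2 = 5.45 m; q_2 = 0.28 × 0.25 × 5.45 = 0.3815 m³/s
w_3 = (16.0 − 1.7)/2 = 7.15 m; q_3 = 0.32 × 0.39 × 7.15 = 0.8923 m³/s
w_4 = (22.3 − 10.9)/2 = 5.7 m; q_4 = 0.33 × 0.41 × 5.7 = 0.7712 m³/s
w_5 = (24.3 − 16.0)/2 = 4.15 m; q_5 = 0.20 × 0.24 × 4.15 = 0.1992 m³/s
Stations 1, 6 contribute zero (depth or velocity is 0).
Q = Σ qᵢ = 2.244 m³/s

2.24 m³/s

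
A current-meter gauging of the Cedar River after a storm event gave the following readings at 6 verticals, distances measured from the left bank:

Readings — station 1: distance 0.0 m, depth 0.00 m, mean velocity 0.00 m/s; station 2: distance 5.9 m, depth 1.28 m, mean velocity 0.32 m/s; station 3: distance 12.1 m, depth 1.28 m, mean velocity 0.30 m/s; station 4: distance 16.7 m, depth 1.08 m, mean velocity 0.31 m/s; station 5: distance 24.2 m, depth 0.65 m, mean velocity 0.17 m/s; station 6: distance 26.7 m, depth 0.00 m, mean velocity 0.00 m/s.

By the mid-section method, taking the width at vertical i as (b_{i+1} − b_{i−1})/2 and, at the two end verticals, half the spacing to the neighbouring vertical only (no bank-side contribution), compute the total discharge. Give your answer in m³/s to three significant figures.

7.13 m³/s

w_2 = (12.1 − 0.0)/2 = 6.05 m; q_2 = 0.32 × 1.28 × 6.05 = 2.478 m³/s
w_3 = (16.7 − 5.9)/2 = 5.4 m; q_3 = 0.30 × 1.28 × 5.4 = 2.074 m³/s
w_4 = (24.2 − 12.1)/2 = 6.05 m; q_4 = 0.31 × 1.08 × 6.05 = 2.026 m³/s
w_5 = (26.7 − 16.7)/2 = 5 m; q_5 = 0.17 × 0.65 × 5 = 0.5525 m³/s
Stations 1, 6 contribute zero (depth or velocity is 0).
Q = Σ qᵢ = 7.130 m³/s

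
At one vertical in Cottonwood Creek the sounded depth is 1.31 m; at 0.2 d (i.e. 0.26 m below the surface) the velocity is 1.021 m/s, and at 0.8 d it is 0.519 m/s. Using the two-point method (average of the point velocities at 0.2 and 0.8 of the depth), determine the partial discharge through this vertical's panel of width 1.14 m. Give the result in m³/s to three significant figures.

1.15 m³/s

v̄ = (1.021 + 0.519) / 2 = 0.7700 m/s
q = v̄ × d × w = 0.7700 × 1.31 × 1.14 = 1.150 m³/s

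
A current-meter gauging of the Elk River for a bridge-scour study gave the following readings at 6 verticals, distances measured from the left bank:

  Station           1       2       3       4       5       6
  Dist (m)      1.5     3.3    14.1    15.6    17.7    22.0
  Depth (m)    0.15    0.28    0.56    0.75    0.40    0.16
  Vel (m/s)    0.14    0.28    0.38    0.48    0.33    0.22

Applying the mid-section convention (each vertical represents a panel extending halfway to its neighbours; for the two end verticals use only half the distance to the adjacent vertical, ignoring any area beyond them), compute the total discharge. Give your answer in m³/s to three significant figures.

w_1 = (3.3 − 1.5)/2 = 0.9 m; q_1 = 0.14 × 0.15 × 0.9 = 0.01890 m³/s
w_2 = (14.1 − 1.5)/2 = 6.3 m; q_2 = 0.28 × 0.28 × 6.3 = 0.4939 m³/s
w_3 = (15.6 − 3.3)/2 = 6.15 m; q_3 = 0.38 × 0.56 × 6.15 = 1.309 m³/s
w_4 = (17.7 − 14.1)/2 = 1.8 m; q_4 = 0.48 × 0.75 × 1.8 = 0.6480 m³/s
w_5 = (22.0 − 15.6)/2 = 3.2 m; q_5 = 0.33 × 0.40 × 3.2 = 0.4224 m³/s
w_6 = (22.0 − 17.7)/2 = 2.15 m; q_6 = 0.22 × 0.16 × 2.15 = 0.07568 m³/s
Q = Σ qᵢ = 2.968 m³/s

2.97 m³/s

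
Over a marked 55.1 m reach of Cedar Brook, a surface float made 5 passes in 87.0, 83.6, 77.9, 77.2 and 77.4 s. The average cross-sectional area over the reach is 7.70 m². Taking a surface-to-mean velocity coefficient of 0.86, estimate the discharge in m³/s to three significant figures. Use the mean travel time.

4.53 m³/s

t̄ = (87.0 + 83.6 + 77.9 + 77.2 + 77.4) / 5 = 80.62 s
v_surface = L / t̄ = 55.1 / 80.62 = 0.6835 m/s
v_mean = 0.86 × 0.6835 = 0.5878 m/s
Q = A × v_mean = 7.70 × 0.5878 = 4.526 m³/s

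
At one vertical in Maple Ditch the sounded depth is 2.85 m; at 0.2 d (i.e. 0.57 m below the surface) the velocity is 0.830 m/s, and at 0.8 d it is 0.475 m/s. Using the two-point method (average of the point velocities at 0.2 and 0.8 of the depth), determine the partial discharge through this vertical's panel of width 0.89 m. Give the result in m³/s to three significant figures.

1.66 m³/s

v̄ = (0.830 + 0.475) / 2 = 0.6525 m/s
q = v̄ × d × w = 0.6525 × 2.85 × 0.89 = 1.655 m³/s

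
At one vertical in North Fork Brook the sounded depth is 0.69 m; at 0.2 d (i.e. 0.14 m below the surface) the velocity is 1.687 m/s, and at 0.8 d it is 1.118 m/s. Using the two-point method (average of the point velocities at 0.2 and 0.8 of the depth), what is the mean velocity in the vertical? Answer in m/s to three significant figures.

v̄ = (1.687 + 1.118) / 2 = 1.403 m/s

1.40 m/s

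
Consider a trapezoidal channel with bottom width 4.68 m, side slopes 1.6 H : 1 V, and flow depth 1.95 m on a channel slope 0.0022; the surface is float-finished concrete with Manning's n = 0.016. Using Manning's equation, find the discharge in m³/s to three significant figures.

A = (b + z·y)·y = (4.68 + 1.6×1.95)×1.95 = 15.21 m²
P = b + 2y√(1+z²) = 4.68 + 2×1.95×√(1+1.6²) = 12.04 m
R = A/P = 15.21/12.04 = 1.263 m
Q = (1/n)·A·R^(2/3)·S^(1/2) = (1/0.016) × 15.21 × 1.263^(2/3) × 0.0022^(1/2) = 52.11 m³/s

52.1 m³/s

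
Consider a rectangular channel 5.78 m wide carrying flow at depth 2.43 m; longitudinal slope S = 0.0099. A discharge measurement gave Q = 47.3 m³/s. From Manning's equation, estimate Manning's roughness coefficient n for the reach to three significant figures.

0.0356

A = b·y = 5.78 × 2.43 = 14.05 m²
P = b + 2y = 5.78 + 2×2.43 = 10.64 m
R = A/P = 14.05/10.64 = 1.320 m
n = (1/Q)·A·R^(2/3)·S^(1/2) = (1/47.3) × 14.05 × 1.203 × 0.09950 = 0.03555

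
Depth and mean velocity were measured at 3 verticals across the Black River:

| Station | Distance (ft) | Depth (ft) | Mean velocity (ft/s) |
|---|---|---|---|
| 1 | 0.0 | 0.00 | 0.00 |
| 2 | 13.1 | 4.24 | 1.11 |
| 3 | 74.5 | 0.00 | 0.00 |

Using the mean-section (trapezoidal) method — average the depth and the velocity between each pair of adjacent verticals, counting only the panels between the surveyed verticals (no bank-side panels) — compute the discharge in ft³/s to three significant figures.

87.7 ft³/s

Panel 1-2: Δb = 13.1 ft, d̄ = (0.00+4.24)/2 = 2.12, v̄ = (0.00+1.11)/2 = 0.555 → q = 13.1×2.12×0.555 = 15.41 ft³/s
Panel 2-3: Δb = 61.4 ft, d̄ = (4.24+0.00)/2 = 2.12, v̄ = (1.11+0.00)/2 = 0.555 → q = 61.4×2.12×0.555 = 72.24 ft³/s
Q = Σ q = 87.66 ft³/s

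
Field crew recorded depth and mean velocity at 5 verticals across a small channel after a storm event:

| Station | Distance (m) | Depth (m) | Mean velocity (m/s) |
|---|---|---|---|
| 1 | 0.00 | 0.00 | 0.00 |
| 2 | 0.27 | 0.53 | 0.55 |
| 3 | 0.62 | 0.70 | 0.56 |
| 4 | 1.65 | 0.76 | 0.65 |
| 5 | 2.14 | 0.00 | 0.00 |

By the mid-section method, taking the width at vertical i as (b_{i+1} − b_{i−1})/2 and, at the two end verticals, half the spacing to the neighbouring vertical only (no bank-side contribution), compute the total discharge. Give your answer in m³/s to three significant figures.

w_2 = (0.62 − 0.00)/2 = 0.31 m; q_2 = 0.55 × 0.53 × 0.31 = 0.09037 m³/s
w_3 = (1.65 − 0.27)/2 = 0.69 m; q_3 = 0.56 × 0.70 × 0.69 = 0.2705 m³/s
w_4 = (2.14 − 0.62)/2 = 0.76 m; q_4 = 0.65 × 0.76 × 0.76 = 0.3754 m³/s
Stations 1, 5 contribute zero (depth or velocity is 0).
Q = Σ qᵢ = 0.7363 m³/s

0.736 m³/s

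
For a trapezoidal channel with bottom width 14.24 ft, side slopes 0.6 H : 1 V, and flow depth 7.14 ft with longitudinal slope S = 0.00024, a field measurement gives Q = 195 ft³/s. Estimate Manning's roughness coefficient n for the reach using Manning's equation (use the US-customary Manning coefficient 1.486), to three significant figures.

0.0412

A = (b + z·y)·y = (14.24 + 0.6×7.14)×7.14 = 132.3 ft²
P = b + 2y√(1+z²) = 14.24 + 2×7.14×√(1+0.6²) = 30.89 ft
R = A/P = 132.3/30.89 = 4.281 ft
n = (1.486/Q)·A·R^(2/3)·S^(1/2) = (1.486/195) × 132.3 × 2.637 × 0.01549 = 0.04117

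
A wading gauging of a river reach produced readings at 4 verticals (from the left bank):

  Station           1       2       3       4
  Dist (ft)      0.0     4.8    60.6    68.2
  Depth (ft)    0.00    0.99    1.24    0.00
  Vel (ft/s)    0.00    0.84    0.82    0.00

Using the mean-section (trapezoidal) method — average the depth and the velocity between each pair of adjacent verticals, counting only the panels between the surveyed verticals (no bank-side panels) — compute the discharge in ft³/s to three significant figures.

Panel 1-2: Δb = 4.8 ft, d̄ = (0.00+0.99)/2 = 0.495, v̄ = (0.00+0.84)/2 = 0.42 → q = 4.8×0.495×0.42 = 0.9979 ft³/s
Panel 2-3: Δb = 55.8 ft, d̄ = (0.99+1.24)/2 = 1.115, v̄ = (0.84+0.82)/2 = 0.83 → q = 55.8×1.115×0.83 = 51.64 ft³/s
Panel 3-4: Δb = 7.6 ft, d̄ = (1.24+0.00)/2 = 0.62, v̄ = (0.82+0.00)/2 = 0.41 → q = 7.6×0.62×0.41 = 1.932 ft³/s
Q = Σ q = 54.57 ft³/s

54.6 ft³/s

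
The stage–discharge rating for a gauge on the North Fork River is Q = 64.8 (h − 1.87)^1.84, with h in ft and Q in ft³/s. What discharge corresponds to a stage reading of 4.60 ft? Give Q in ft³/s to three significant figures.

411 ft³/s

Q = 64.8 × (4.60 − 1.87)^1.84 = 64.8 × 2.73^1.84 = 411.3 ft³/s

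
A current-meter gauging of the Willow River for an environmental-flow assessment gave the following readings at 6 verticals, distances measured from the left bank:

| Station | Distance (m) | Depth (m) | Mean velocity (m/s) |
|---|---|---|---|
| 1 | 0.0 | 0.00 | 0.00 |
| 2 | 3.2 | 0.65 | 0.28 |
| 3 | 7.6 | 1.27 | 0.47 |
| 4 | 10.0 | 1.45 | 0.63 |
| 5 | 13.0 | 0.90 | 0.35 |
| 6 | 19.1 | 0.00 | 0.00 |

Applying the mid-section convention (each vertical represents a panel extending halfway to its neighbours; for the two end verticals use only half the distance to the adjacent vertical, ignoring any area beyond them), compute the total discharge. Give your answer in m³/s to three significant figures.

w_2 = (7.6 − 0.0)/2 = 3.8 m; q_2 = 0.28 × 0.65 × 3.8 = 0.6916 m³/s
w_3 = (10.0 − 3.2)/2 = 3.4 m; q_3 = 0.47 × 1.27 × 3.4 = 2.029 m³/s
w_4 = (13.0 − 7.6)/2 = 2.7 m; q_4 = 0.63 × 1.45 × 2.7 = 2.466 m³/s
w_5 = (19.1 − 10.0)/2 = 4.55 m; q_5 = 0.35 × 0.90 × 4.55 = 1.433 m³/s
Stations 1, 6 contribute zero (depth or velocity is 0).
Q = Σ qᵢ = 6.621 m³/s

6.62 m³/s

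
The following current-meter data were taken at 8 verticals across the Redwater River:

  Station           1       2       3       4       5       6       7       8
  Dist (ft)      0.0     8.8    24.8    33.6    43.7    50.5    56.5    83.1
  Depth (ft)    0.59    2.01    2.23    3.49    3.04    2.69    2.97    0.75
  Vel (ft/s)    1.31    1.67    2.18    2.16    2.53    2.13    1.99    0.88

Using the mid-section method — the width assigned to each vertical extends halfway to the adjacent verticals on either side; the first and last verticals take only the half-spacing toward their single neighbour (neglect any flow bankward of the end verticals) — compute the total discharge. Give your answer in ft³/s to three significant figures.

w_1 = (8.8 − 0.0)/2 = 4.4 ft; q_1 = 1.31 × 0.59 × 4.4 = 3.401 ft³/s
w_2 = (24.8 − 0.0)/2 = 12.4 ft; q_2 = 1.67 × 2.01 × 12.4 = 41.62 ft³/s
w_3 = (33.6 − 8.8)/2 = 12.4 ft; q_3 = 2.18 × 2.23 × 12.4 = 60.28 ft³/s
w_4 = (43.7 − 24.8)/2 = 9.45 ft; q_4 = 2.16 × 3.49 × 9.45 = 71.24 ft³/s
w_5 = (50.5 − 33.6)/2 = 8.45 ft; q_5 = 2.53 × 3.04 × 8.45 = 64.99 ft³/s
w_6 = (56.5 − 43.7)/2 = 6.4 ft; q_6 = 2.13 × 2.69 × 6.4 = 36.67 ft³/s
w_7 = (83.1 − 50.5)/2 = 16.3 ft; q_7 = 1.99 × 2.97 × 16.3 = 96.34 ft³/s
w_8 = (83.1 − 56.5)/2 = 13.3 ft; q_8 = 0.88 × 0.75 × 13.3 = 8.778 ft³/s
Q = Σ qᵢ = 383.3 ft³/s

383 ft³/s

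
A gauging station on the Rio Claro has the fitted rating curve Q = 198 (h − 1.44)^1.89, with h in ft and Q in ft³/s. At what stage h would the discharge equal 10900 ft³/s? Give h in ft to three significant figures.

h − h₀ = (Q/C)^(1/b) = (10900/198)^(1/1.89) = 8.338 ft
h = 1.44 + 8.338 = 9.778 ft

9.78 ft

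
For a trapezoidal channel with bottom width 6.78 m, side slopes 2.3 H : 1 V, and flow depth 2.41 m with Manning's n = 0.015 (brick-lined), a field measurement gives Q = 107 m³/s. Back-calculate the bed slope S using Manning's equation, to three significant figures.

0.00160

A = (b + z·y)·y = (6.78 + 2.3×2.41)×2.41 = 29.70 m²
P = b + 2y√(1+z²) = 6.78 + 2×2.41×√(1+2.3²) = 18.87 m
R = A/P = 29.70/18.87 = 1.574 m
S = (Q·n / (1·A·R^(2/3)))² = (107×0.015 / (1×29.70×1.353))² = 0.001595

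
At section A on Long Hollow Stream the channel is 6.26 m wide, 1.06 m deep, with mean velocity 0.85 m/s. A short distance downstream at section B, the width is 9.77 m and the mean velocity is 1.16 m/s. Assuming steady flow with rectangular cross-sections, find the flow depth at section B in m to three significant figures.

Q = A₁V₁ = (6.26×1.06) × 0.85 = 5.640 m³/s
d₂ = Q/(b₂ V₂) = 5.640/(9.77×1.16) = 0.4977 m

0.498 m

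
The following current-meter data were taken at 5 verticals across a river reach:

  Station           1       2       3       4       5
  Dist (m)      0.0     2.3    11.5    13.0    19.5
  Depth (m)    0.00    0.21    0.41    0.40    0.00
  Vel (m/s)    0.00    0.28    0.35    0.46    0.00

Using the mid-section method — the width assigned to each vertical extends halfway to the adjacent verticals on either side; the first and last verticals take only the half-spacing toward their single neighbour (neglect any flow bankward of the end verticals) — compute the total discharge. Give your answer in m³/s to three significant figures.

1.84 m³/s

w_2 = (11.5 − 0.0)/2 = 5.75 m; q_2 = 0.28 × 0.21 × 5.75 = 0.3381 m³/s
w_3 = (13.0 − 2.3)/2 = 5.35 m; q_3 = 0.35 × 0.41 × 5.35 = 0.7677 m³/s
w_4 = (19.5 − 11.5)/2 = 4 m; q_4 = 0.46 × 0.40 × 4 = 0.7360 m³/s
Stations 1, 5 contribute zero (depth or velocity is 0).
Q = Σ qᵢ = 1.842 m³/s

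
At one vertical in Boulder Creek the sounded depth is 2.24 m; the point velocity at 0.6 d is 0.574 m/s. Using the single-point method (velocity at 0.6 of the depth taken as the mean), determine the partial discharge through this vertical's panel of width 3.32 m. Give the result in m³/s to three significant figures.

4.27 m³/s

v̄ = v₀.₆ = 0.574 m/s
q = v̄ × d × w = 0.5740 × 2.24 × 3.32 = 4.269 m³/s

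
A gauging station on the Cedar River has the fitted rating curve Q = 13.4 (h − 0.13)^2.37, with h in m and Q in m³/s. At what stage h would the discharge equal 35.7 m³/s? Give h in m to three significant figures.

1.64 m

h − h₀ = (Q/C)^(1/b) = (35.7/13.4)^(1/2.37) = 1.512 m
h = 0.13 + 1.512 = 1.642 m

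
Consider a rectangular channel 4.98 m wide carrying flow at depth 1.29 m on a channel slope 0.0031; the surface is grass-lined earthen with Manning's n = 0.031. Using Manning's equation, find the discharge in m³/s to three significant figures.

10.4 m³/s

A = b·y = 4.98 × 1.29 = 6.424 m²
P = b + 2y = 4.98 + 2×1.29 = 7.560 m
R = A/P = 6.424/7.560 = 0.8498 m
Q = (1/n)·A·R^(2/3)·S^(1/2) = (1/0.031) × 6.424 × 0.8498^(2/3) × 0.0031^(1/2) = 10.35 m³/s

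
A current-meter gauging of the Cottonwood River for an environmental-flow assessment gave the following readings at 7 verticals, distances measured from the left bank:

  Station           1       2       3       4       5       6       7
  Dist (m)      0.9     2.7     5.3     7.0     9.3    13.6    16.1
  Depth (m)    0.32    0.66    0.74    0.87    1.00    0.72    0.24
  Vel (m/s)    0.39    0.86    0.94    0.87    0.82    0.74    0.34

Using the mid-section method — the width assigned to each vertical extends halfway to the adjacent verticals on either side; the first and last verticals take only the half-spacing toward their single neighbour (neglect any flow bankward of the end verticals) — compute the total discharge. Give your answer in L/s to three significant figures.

8990 L/s

w_1 = (2.7 − 0.9)/2 = 0.9 m; q_1 = 0.39 × 0.32 × 0.9 = 0.1123 m³/s
w_2 = (5.3 − 0.9)/2 = 2.2 m; q_2 = 0.86 × 0.66 × 2.2 = 1.249 m³/s
w_3 = (7.0 − 2.7)/2 = 2.15 m; q_3 = 0.94 × 0.74 × 2.15 = 1.496 m³/s
w_4 = (9.3 − 5.3)/2 = 2 m; q_4 = 0.87 × 0.87 × 2 = 1.514 m³/s
w_5 = (13.6 − 7.0)/2 = 3.3 m; q_5 = 0.82 × 1.00 × 3.3 = 2.706 m³/s
w_6 = (16.1 − 9.3)/2 = 3.4 m; q_6 = 0.74 × 0.72 × 3.4 = 1.812 m³/s
w_7 = (16.1 − 13.6)/2 = 1.25 m; q_7 = 0.34 × 0.24 × 1.25 = 0.1020 m³/s
Q = Σ qᵢ = 8.990 m³/s
= 8.990 × 1000 = 8990 L/s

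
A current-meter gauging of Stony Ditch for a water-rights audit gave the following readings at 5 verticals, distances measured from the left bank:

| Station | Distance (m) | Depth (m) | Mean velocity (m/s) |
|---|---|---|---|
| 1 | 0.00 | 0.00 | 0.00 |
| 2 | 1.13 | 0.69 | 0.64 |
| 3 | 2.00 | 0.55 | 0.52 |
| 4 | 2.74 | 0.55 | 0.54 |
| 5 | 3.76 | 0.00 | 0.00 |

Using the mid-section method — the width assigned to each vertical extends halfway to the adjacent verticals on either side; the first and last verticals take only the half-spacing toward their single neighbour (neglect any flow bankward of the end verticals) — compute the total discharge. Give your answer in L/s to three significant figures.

w_2 = (2.00 − 0.00)/2 = 1 m; q_2 = 0.64 × 0.69 × 1 = 0.4416 m³/s
w_3 = (2.74 − 1.13)/2 = 0.805 m; q_3 = 0.52 × 0.55 × 0.805 = 0.2302 m³/s
w_4 = (3.76 − 2.00)/2 = 0.88 m; q_4 = 0.54 × 0.55 × 0.88 = 0.2614 m³/s
Stations 1, 5 contribute zero (depth or velocity is 0).
Q = Σ qᵢ = 0.9332 m³/s
= 0.9332 × 1000 = 933.2 L/s

933 L/s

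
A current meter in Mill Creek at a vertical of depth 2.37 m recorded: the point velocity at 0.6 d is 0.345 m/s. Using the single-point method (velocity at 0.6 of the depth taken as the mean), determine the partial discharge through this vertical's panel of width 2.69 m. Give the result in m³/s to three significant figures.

v̄ = v₀.₆ = 0.345 m/s
q = v̄ × d × w = 0.3450 × 2.37 × 2.69 = 2.199 m³/s

2.20 m³/s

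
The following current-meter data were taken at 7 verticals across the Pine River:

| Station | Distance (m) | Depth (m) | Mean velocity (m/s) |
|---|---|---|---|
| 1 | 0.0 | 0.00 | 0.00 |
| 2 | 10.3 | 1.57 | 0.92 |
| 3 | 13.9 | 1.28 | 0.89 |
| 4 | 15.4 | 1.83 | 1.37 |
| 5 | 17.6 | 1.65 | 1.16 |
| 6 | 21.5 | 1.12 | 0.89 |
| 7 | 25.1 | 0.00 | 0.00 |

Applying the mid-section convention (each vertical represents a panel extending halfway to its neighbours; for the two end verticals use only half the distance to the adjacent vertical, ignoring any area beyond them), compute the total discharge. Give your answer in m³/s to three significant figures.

27.2 m³/s

w_2 = (13.9 − 0.0)/2 = 6.95 m; q_2 = 0.92 × 1.57 × 6.95 = 10.04 m³/s
w_3 = (15.4 − 10.3)/2 = 2.55 m; q_3 = 0.89 × 1.28 × 2.55 = 2.905 m³/s
w_4 = (17.6 − 13.9)/2 = 1.85 m; q_4 = 1.37 × 1.83 × 1.85 = 4.638 m³/s
w_5 = (21.5 − 15.4)/2 = 3.05 m; q_5 = 1.16 × 1.65 × 3.05 = 5.838 m³/s
w_6 = (25.1 − 17.6)/2 = 3.75 m; q_6 = 0.89 × 1.12 × 3.75 = 3.738 m³/s
Stations 1, 7 contribute zero (depth or velocity is 0).
Q = Σ qᵢ = 27.16 m³/s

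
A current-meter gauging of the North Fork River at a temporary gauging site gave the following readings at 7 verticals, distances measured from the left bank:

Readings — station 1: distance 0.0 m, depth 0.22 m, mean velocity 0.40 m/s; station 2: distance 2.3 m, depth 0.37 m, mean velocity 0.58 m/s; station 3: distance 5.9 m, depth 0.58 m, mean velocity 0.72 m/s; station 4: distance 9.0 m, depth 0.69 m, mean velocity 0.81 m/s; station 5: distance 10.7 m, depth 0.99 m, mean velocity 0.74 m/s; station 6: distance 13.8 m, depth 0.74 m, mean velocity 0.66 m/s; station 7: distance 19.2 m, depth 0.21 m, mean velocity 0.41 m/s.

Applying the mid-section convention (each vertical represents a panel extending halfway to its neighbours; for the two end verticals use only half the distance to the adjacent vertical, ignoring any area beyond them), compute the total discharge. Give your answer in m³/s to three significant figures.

w_1 = (2.3 − 0.0)/2 = 1.15 m; q_1 = 0.40 × 0.22 × 1.15 = 0.1012 m³/s
w_2 = (5.9 − 0.0)/2 = 2.95 m; q_2 = 0.58 × 0.37 × 2.95 = 0.6331 m³/s
w_3 = (9.0 − 2.3)/2 = 3.35 m; q_3 = 0.72 × 0.58 × 3.35 = 1.399 m³/s
w_4 = (10.7 − 5.9)/2 = 2.4 m; q_4 = 0.81 × 0.69 × 2.4 = 1.341 m³/s
w_5 = (13.8 − 9.0)/2 = 2.4 m; q_5 = 0.74 × 0.99 × 2.4 = 1.758 m³/s
w_6 = (19.2 − 10.7)/2 = 4.25 m; q_6 = 0.66 × 0.74 × 4.25 = 2.076 m³/s
w_7 = (19.2 − 13.8)/2 = 2.7 m; q_7 = 0.41 × 0.21 × 2.7 = 0.2325 m³/s
Q = Σ qᵢ = 7.541 m³/s

7.54 m³/s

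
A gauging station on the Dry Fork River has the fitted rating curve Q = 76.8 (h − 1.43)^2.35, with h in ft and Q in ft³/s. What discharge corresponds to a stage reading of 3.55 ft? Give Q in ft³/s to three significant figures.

Q = 76.8 × (3.55 − 1.43)^2.35 = 76.8 × 2.12^2.35 = 449.0 ft³/s

449 ft³/s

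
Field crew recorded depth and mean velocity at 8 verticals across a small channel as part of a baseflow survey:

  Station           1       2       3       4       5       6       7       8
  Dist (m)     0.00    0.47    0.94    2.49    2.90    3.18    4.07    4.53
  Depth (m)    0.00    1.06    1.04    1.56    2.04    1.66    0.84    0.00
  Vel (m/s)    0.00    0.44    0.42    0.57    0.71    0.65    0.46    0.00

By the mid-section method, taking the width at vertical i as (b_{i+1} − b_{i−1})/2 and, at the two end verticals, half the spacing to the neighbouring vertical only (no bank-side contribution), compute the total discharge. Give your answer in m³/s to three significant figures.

2.92 m³/s

w_2 = (0.94 − 0.00)/2 = 0.47 m; q_2 = 0.44 × 1.06 × 0.47 = 0.2192 m³/s
w_3 = (2.49 − 0.47)/2 = 1.01 m; q_3 = 0.42 × 1.04 × 1.01 = 0.4412 m³/s
w_4 = (2.90 − 0.94)/2 = 0.98 m; q_4 = 0.57 × 1.56 × 0.98 = 0.8714 m³/s
w_5 = (3.18 − 2.49)/2 = 0.345 m; q_5 = 0.71 × 2.04 × 0.345 = 0.4997 m³/s
w_6 = (4.07 − 2.90)/2 = 0.585 m; q_6 = 0.65 × 1.66 × 0.585 = 0.6312 m³/s
w_7 = (4.53 − 3.18)/2 = 0.675 m; q_7 = 0.46 × 0.84 × 0.675 = 0.2608 m³/s
Stations 1, 8 contribute zero (depth or velocity is 0).
Q = Σ qᵢ = 2.924 m³/s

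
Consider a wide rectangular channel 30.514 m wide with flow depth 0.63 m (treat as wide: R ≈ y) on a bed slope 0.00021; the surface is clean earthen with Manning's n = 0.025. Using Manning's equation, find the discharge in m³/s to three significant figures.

8.19 m³/s

A = b·y = 30.514 × 0.63 = 19.22 m²
Wide channel: R ≈ y = 0.63 m
Q = (1/n)·A·R^(2/3)·S^(1/2) = (1/0.025) × 19.22 × 0.6300^(2/3) × 0.00021^(1/2) = 8.189 m³/s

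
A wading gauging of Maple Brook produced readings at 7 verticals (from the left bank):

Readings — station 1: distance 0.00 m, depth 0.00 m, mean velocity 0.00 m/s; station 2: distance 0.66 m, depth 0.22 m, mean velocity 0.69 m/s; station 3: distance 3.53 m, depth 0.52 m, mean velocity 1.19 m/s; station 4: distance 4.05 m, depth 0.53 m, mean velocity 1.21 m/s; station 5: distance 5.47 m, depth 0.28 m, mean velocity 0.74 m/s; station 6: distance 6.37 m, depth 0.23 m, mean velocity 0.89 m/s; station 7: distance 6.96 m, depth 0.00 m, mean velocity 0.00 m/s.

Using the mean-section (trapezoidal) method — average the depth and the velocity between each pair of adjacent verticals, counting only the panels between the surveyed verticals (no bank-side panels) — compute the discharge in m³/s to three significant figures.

2.13 m³/s

Panel 1-2: Δb = 0.66 m, d̄ = (0.00+0.22)/2 = 0.11, v̄ = (0.00+0.69)/2 = 0.345 → q = 0.66×0.11×0.345 = 0.02505 m³/s
Panel 2-3: Δb = 2.87 m, d̄ = (0.22+0.52)/2 = 0.37, v̄ = (0.69+1.19)/2 = 0.94 → q = 2.87×0.37×0.94 = 0.9982 m³/s
Panel 3-4: Δb = 0.52 m, d̄ = (0.52+0.53)/2 = 0.525, v̄ = (1.19+1.21)/2 = 1.2 → q = 0.52×0.525×1.2 = 0.3276 m³/s
Panel 4-5: Δb = 1.42 m, d̄ = (0.53+0.28)/2 = 0.405, v̄ = (1.21+0.74)/2 = 0.975 → q = 1.42×0.405×0.975 = 0.5607 m³/s
Panel 5-6: Δb = 0.9 m, d̄ = (0.28+0.23)/2 = 0.255, v̄ = (0.74+0.89)/2 = 0.815 → q = 0.9×0.255×0.815 = 0.1870 m³/s
Panel 6-7: Δb = 0.59 m, d̄ = (0.23+0.00)/2 = 0.115, v̄ = (0.89+0.00)/2 = 0.445 → q = 0.59×0.115×0.445 = 0.03019 m³/s
Q = Σ q = 2.129 m³/s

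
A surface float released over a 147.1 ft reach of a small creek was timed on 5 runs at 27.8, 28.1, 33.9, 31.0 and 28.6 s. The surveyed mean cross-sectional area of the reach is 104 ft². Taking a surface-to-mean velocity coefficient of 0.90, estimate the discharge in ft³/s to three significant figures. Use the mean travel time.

t̄ = (27.8 + 28.1 + 33.9 + 31.0 + 28.6) / 5 = 29.88 s
v_surface = L / t̄ = 147.1 / 29.88 = 4.923 ft/s
v_mean = 0.90 × 4.923 = 4.431 ft/s
Q = A × v_mean = 104 × 4.431 = 460.8 ft³/s

461 ft³/s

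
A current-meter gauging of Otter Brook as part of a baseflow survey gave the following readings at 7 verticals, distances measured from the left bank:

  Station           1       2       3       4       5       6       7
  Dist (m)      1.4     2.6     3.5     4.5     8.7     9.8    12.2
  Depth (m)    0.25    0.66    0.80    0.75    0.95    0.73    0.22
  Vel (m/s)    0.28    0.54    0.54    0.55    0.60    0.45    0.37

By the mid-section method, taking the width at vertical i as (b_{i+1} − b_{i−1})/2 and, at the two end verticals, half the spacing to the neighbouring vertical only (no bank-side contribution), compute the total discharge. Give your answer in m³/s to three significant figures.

4.08 m³/s

w_1 = (2.6 − 1.4)/2 = 0.6 m; q_1 = 0.28 × 0.25 × 0.6 = 0.04200 m³/s
w_2 = (3.5 − 1.4)/2 = 1.05 m; q_2 = 0.54 × 0.66 × 1.05 = 0.3742 m³/s
w_3 = (4.5 − 2.6)/2 = 0.95 m; q_3 = 0.54 × 0.80 × 0.95 = 0.4104 m³/s
w_4 = (8.7 − 3.5)/2 = 2.6 m; q_4 = 0.55 × 0.75 × 2.6 = 1.073 m³/s
w_5 = (9.8 − 4.5)/2 = 2.65 m; q_5 = 0.60 × 0.95 × 2.65 = 1.511 m³/s
w_6 = (12.2 − 8.7)/2 = 1.75 m; q_6 = 0.45 × 0.73 × 1.75 = 0.5749 m³/s
w_7 = (12.2 − 9.8)/2 = 1.2 m; q_7 = 0.37 × 0.22 × 1.2 = 0.09768 m³/s
Q = Σ qᵢ = 4.082 m³/s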